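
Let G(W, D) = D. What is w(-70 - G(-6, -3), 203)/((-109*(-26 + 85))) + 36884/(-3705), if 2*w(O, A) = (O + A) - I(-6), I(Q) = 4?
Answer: -237445534/23826855 ≈ -9.9655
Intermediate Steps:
w(O, A) = -2 + A/2 + O/2 (w(O, A) = ((O + A) - 1*4)/2 = ((A + O) - 4)/2 = (-4 + A + O)/2 = -2 + A/2 + O/2)
w(-70 - G(-6, -3), 203)/((-109*(-26 + 85))) + 36884/(-3705) = (-2 + (½)*203 + (-70 - 1*(-3))/2)/((-109*(-26 + 85))) + 36884/(-3705) = (-2 + 203/2 + (-70 + 3)/2)/((-109*59)) + 36884*(-1/3705) = (-2 + 203/2 + (½)*(-67))/(-6431) - 36884/3705 = (-2 + 203/2 - 67/2)*(-1/6431) - 36884/3705 = 66*(-1/6431) - 36884/3705 = -66/6431 - 36884/3705 = -237445534/23826855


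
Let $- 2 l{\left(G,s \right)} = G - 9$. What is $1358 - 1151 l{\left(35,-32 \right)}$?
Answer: $16321$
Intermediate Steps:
$l{\left(G,s \right)} = \frac{9}{2} - \frac{G}{2}$ ($l{\left(G,s \right)} = - \frac{G - 9}{2} = - \frac{-9 + G}{2} = \frac{9}{2} - \frac{G}{2}$)
$1358 - 1151 l{\left(35,-32 \right)} = 1358 - 1151 \left(\frac{9}{2} - \frac{35}{2}\right) = 1358 - -14963 = 1358 + 14963 = 16321$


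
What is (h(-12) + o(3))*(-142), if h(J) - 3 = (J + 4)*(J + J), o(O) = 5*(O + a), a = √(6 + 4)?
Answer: -29820 - 710*√10 ≈ -32065.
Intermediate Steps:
a = √10 ≈ 3.1623
o(O) = 5*O + 5*√10 (o(O) = 5*(O + √10) = 5*O + 5*√10)
h(J) = 3 + 2*J*(4 + J) (h(J) = 3 + (J + 4)*(J + J) = 3 + (4 + J)*(2*J) = 3 + 2*J*(4 + J))
(h(-12) + o(3))*(-142) = ((3 + 2*(-12)² + 8*(-12)) + (5*3 + 5*√10))*(-142) = ((3 + 2*144 - 96) + (15 + 5*√10))*(-142) = ((3 + 288 - 96) + (15 + 5*√10))*(-142) = (195 + (15 + 5*√10))*(-142) = (210 + 5*√10)*(-142) = -29820 - 710*√10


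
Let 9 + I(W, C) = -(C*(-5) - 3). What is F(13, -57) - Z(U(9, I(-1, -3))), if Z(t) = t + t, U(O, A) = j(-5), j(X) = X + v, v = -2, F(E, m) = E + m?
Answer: -30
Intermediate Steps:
I(W, C) = -6 + 5*C (I(W, C) = -9 - (C*(-5) - 3) = -9 - (-5*C - 3) = -9 - (-3 - 5*C) = -9 + (3 + 5*C) = -6 + 5*C)
j(X) = -2 + X (j(X) = X - 2 = -2 + X)
U(O, A) = -7 (U(O, A) = -2 - 5 = -7)
Z(t) = 2*t
F(13, -57) - Z(U(9, I(-1, -3))) = (13 - 57) - 2*(-7) = -44 - 1*(-14) = -44 + 14 = -30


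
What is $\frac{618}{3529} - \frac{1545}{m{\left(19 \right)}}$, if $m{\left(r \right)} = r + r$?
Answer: $- \frac{5428821}{134102} \approx -40.483$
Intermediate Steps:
$m{\left(r \right)} = 2 r$
$\frac{618}{3529} - \frac{1545}{m{\left(19 \right)}} = \frac{618}{3529} - \frac{1545}{2 \cdot 19} = 618 \cdot \frac{1}{3529} - \frac{1545}{38} = \frac{618}{3529} - \frac{1545}{38} = - \frac{5428821}{134102}$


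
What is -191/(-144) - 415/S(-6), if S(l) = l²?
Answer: -1469/144 ≈ -10.201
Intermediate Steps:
-191/(-144) - 415/S(-6) = -191/(-144) - 415/((-6)²) = -191*(-1/144) - 415/36 = 191/144 - 415*1/36 = 191/144 - 415/36 = -1469/144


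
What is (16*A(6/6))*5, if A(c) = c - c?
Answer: 0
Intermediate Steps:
A(c) = 0
(16*A(6/6))*5 = (16*0)*5 = 0*5 = 0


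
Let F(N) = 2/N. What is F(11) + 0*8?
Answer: 2/11 ≈ 0.18182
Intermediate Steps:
F(11) + 0*8 = 2/11 + 0*8 = 2*(1/11) + 0 = 2/11 + 0 = 2/11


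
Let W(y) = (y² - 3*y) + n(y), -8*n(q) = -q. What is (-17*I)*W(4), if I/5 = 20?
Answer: -7650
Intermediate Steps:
I = 100 (I = 5*20 = 100)
n(q) = q/8 (n(q) = -(-1)*q/8 = q/8)
W(y) = y² - 23*y/8 (W(y) = (y² - 3*y) + y/8 = y² - 23*y/8)
(-17*I)*W(4) = (-17*100)*((⅛)*4*(-23 + 8*4)) = -425*4*(-23 + 32)/2 = -425*4*9/2 = -1700*9/2 = -7650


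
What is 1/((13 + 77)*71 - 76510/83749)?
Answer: 83749/535079600 ≈ 0.00015652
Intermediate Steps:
1/((13 + 77)*71 - 76510/83749) = 1/(90*71 - 76510*1/83749) = 1/(6390 - 76510/83749) = 1/(535079600/83749) = 83749/535079600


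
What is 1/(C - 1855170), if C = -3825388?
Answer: -1/5680558 ≈ -1.7604e-7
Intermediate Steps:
1/(C - 1855170) = 1/(-3825388 - 1855170) = 1/(-5680558) = -1/5680558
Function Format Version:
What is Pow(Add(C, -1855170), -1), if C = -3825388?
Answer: Rational(-1, 5680558) ≈ -1.7604e-7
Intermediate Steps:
Pow(Add(C, -1855170), -1) = Pow(Add(-3825388, -1855170), -1) = Pow(-5680558, -1) = Rational(-1, 5680558)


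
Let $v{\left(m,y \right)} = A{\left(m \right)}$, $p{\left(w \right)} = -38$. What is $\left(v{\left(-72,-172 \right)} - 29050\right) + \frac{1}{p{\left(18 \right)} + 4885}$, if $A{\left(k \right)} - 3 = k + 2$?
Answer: $- \frac{141130098}{4847} \approx -29117.0$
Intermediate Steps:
$A{\left(k \right)} = 5 + k$ ($A{\left(k \right)} = 3 + \left(k + 2\right) = 3 + \left(2 + k\right) = 5 + k$)
$v{\left(m,y \right)} = 5 + m$
$\left(v{\left(-72,-172 \right)} - 29050\right) + \frac{1}{p{\left(18 \right)} + 4885} = \left(\left(5 - 72\right) - 29050\right) + \frac{1}{-38 + 4885} = \left(-67 - 29050\right) + \frac{1}{4847} = -29117 + \frac{1}{4847} = - \frac{141130098}{4847}$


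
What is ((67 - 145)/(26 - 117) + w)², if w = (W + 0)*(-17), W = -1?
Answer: 15625/49 ≈ 318.88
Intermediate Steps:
w = 17 (w = (-1 + 0)*(-17) = -1*(-17) = 17)
((67 - 145)/(26 - 117) + w)² = ((67 - 145)/(26 - 117) + 17)² = (-78/(-91) + 17)² = (-78*(-1/91) + 17)² = (6/7 + 17)² = (125/7)² = 15625/49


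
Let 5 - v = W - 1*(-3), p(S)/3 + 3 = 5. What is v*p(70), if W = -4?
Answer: 36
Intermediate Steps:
p(S) = 6 (p(S) = -9 + 3*5 = -9 + 15 = 6)
v = 6 (v = 5 - (-4 - 1*(-3)) = 5 - (-4 + 3) = 5 - 1*(-1) = 5 + 1 = 6)
v*p(70) = 6*6 = 36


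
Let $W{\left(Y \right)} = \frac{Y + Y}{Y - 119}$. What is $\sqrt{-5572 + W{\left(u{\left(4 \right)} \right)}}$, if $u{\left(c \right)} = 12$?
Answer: $\frac{2 i \sqrt{15949099}}{107} \approx 74.647 i$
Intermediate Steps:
$W{\left(Y \right)} = \frac{2 Y}{-119 + Y}$
$\sqrt{-5572 + W{\left(u{\left(4 \right)} \right)}} = \sqrt{-5572 + 2 \cdot 12 \frac{1}{-119 + 12}} = \sqrt{-5572 + 2 \cdot 12 \frac{1}{-107}} = \sqrt{-5572 + 2 \cdot 12 \left(- \frac{1}{107}\right)} = \sqrt{-5572 - \frac{24}{107}} = \sqrt{- \frac{596228}{107}} = \frac{2 i \sqrt{15949099}}{107}$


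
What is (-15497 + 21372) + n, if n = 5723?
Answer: 11598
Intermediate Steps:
(-15497 + 21372) + n = (-15497 + 21372) + 5723 = 5875 + 5723 = 11598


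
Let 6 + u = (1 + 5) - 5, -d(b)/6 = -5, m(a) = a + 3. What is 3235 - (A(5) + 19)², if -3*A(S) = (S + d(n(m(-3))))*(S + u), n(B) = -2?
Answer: 2874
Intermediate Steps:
m(a) = 3 + a
d(b) = 30 (d(b) = -6*(-5) = 30)
u = -5 (u = -6 + ((1 + 5) - 5) = -6 + (6 - 5) = -6 + 1 = -5)
A(S) = -(-5 + S)*(30 + S)/3 (A(S) = -(S + 30)*(S - 5)/3 = -(30 + S)*(-5 + S)/3 = -(-5 + S)*(30 + S)/3)
3235 - (A(5) + 19)² = 3235 - ((50 - 25/3*5 - ⅓*5²) + 19)² = 3235 - ((50 - 125/3 - ⅓*25) + 19)² = 3235 - ((50 - 125/3 - 25/3) + 19)² = 3235 - (0 + 19)² = 3235 - 1*19² = 3235 - 1*361 = 3235 - 361 = 2874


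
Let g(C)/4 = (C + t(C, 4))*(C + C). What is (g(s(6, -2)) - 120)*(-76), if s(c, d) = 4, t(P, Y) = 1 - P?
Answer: 6688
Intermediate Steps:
g(C) = 8*C (g(C) = 4*((C + (1 - C))*(C + C)) = 4*(1*(2*C)) = 4*(2*C) = 8*C)
(g(s(6, -2)) - 120)*(-76) = (8*4 - 120)*(-76) = (32 - 120)*(-76) = -88*(-76) = 6688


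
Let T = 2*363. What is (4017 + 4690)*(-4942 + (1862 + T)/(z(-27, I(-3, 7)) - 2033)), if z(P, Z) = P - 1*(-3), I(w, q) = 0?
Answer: -88535231374/2057 ≈ -4.3041e+7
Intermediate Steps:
z(P, Z) = 3 + P (z(P, Z) = P + 3 = 3 + P)
T = 726
(4017 + 4690)*(-4942 + (1862 + T)/(z(-27, I(-3, 7)) - 2033)) = (4017 + 4690)*(-4942 + (1862 + 726)/((3 - 27) - 2033)) = 8707*(-4942 + 2588/(-24 - 2033)) = 8707*(-4942 + 2588/(-2057)) = 8707*(-4942 + 2588*(-1/2057)) = 8707*(-4942 - 2588/2057) = 8707*(-10168282/2057) = -88535231374/2057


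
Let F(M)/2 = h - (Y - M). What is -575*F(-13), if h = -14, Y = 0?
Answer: 31050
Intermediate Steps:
F(M) = -28 + 2*M (F(M) = 2*(-14 - (0 - M)) = 2*(-14 - (-1)*M) = 2*(-14 + M) = -28 + 2*M)
-575*F(-13) = -575*(-28 + 2*(-13)) = -575*(-28 - 26) = -575*(-54) = 31050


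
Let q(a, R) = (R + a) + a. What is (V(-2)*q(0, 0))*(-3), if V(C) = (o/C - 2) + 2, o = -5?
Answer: 0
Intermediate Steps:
q(a, R) = R + 2*a
V(C) = -5/C (V(C) = (-5/C - 2) + 2 = (-2 - 5/C) + 2 = -5/C)
(V(-2)*q(0, 0))*(-3) = ((-5/(-2))*(0 + 2*0))*(-3) = ((-5*(-1/2))*(0 + 0))*(-3) = ((5/2)*0)*(-3) = 0*(-3) = 0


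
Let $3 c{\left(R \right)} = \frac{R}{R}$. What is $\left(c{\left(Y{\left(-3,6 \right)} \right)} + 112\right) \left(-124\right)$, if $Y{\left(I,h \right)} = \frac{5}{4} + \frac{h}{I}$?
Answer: $- \frac{41788}{3} \approx -13929.0$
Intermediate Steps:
$Y{\left(I,h \right)} = \frac{5}{4} + \frac{h}{I}$ ($Y{\left(I,h \right)} = 5 \cdot \frac{1}{4} + \frac{h}{I} = \frac{5}{4} + \frac{h}{I}$)
$c{\left(R \right)} = \frac{1}{3}$ ($c{\left(R \right)} = \frac{R \frac{1}{R}}{3} = \frac{1}{3} \cdot 1 = \frac{1}{3}$)
$\left(c{\left(Y{\left(-3,6 \right)} \right)} + 112\right) \left(-124\right) = \left(\frac{1}{3} + 112\right) \left(-124\right) = \frac{337}{3} \left(-124\right) = - \frac{41788}{3}$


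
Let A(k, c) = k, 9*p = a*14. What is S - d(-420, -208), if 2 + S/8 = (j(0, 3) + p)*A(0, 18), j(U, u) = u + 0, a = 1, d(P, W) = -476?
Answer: 460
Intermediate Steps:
p = 14/9 (p = (1*14)/9 = (⅑)*14 = 14/9 ≈ 1.5556)
j(U, u) = u
S = -16 (S = -16 + 8*((3 + 14/9)*0) = -16 + 8*((41/9)*0) = -16 + 8*0 = -16 + 0 = -16)
S - d(-420, -208) = -16 - 1*(-476) = -16 + 476 = 460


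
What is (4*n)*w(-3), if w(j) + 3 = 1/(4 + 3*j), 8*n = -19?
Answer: 152/5 ≈ 30.400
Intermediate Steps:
n = -19/8 (n = (⅛)*(-19) = -19/8 ≈ -2.3750)
w(j) = -3 + 1/(4 + 3*j)
(4*n)*w(-3) = (4*(-19/8))*((-11 - 9*(-3))/(4 + 3*(-3))) = -19*(-11 + 27)/(2*(4 - 9)) = -19*16/(2*(-5)) = -(-19)*16/10 = -19/2*(-16/5) = 152/5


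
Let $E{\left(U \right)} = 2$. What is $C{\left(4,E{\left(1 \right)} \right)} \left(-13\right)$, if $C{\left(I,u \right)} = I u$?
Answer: $-104$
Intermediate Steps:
$C{\left(4,E{\left(1 \right)} \right)} \left(-13\right) = 4 \cdot 2 \left(-13\right) = 8 \left(-13\right) = -104$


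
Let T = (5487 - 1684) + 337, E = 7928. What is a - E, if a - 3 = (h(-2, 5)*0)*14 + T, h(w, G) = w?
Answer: -3785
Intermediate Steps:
T = 4140 (T = 3803 + 337 = 4140)
a = 4143 (a = 3 + (-2*0*14 + 4140) = 3 + (0*14 + 4140) = 3 + (0 + 4140) = 3 + 4140 = 4143)
a - E = 4143 - 1*7928 = 4143 - 7928 = -3785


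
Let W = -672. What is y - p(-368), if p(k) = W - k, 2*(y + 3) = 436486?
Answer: 218544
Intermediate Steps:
y = 218240 (y = -3 + (½)*436486 = -3 + 218243 = 218240)
p(k) = -672 - k
y - p(-368) = 218240 - (-672 - 1*(-368)) = 218240 - (-672 + 368) = 218240 - 1*(-304) = 218240 + 304 = 218544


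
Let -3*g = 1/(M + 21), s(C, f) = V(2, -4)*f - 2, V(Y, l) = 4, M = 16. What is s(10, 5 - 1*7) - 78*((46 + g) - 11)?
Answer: -101354/37 ≈ -2739.3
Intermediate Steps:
s(C, f) = -2 + 4*f (s(C, f) = 4*f - 2 = -2 + 4*f)
g = -1/111 (g = -1/(3*(16 + 21)) = -⅓/37 = -⅓*1/37 = -1/111 ≈ -0.0090090)
s(10, 5 - 1*7) - 78*((46 + g) - 11) = (-2 + 4*(5 - 1*7)) - 78*((46 - 1/111) - 11) = (-2 + 4*(5 - 7)) - 78*(5105/111 - 11) = (-2 + 4*(-2)) - 78*3884/111 = (-2 - 8) - 100984/37 = -10 - 100984/37 = -101354/37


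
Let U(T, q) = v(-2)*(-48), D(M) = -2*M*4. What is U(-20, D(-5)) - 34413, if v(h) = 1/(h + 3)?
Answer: -34461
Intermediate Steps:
v(h) = 1/(3 + h)
D(M) = -8*M
U(T, q) = -48 (U(T, q) = -48/(3 - 2) = -48/1 = 1*(-48) = -48)
U(-20, D(-5)) - 34413 = -48 - 34413 = -34461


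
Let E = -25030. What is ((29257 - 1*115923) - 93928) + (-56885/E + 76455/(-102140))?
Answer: -9233925171391/51131284 ≈ -1.8059e+5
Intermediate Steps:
((29257 - 1*115923) - 93928) + (-56885/E + 76455/(-102140)) = ((29257 - 1*115923) - 93928) + (-56885/(-25030) + 76455/(-102140)) = ((29257 - 115923) - 93928) + (-56885*(-1/25030) + 76455*(-1/102140)) = (-86666 - 93928) + (11377/5006 - 15291/20428) = -180594 + 77931305/51131284 = -9233925171391/51131284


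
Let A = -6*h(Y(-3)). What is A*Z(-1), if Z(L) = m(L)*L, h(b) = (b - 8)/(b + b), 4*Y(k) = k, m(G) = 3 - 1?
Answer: 70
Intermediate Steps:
m(G) = 2
Y(k) = k/4
h(b) = (-8 + b)/(2*b) (h(b) = (-8 + b)/((2*b)) = (-8 + b)*(1/(2*b)) = (-8 + b)/(2*b))
Z(L) = 2*L
A = -35 (A = -3*(-8 + (¼)*(-3))/((¼)*(-3)) = -3*(-8 - ¾)/(-¾) = -3*(-4)*(-35)/(3*4) = -6*35/6 = -35)
A*Z(-1) = -70*(-1) = -35*(-2) = 70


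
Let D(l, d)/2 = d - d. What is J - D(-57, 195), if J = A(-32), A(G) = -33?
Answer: -33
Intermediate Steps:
D(l, d) = 0 (D(l, d) = 2*(d - d) = 2*0 = 0)
J = -33
J - D(-57, 195) = -33 - 1*0 = -33 + 0 = -33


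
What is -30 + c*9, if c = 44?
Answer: 366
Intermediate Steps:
-30 + c*9 = -30 + 44*9 = -30 + 396 = 366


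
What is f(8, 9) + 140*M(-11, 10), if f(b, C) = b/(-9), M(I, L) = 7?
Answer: 8812/9 ≈ 979.11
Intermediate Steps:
f(b, C) = -b/9 (f(b, C) = b*(-1/9) = -b/9)
f(8, 9) + 140*M(-11, 10) = -1/9*8 + 140*7 = -8/9 + 980 = 8812/9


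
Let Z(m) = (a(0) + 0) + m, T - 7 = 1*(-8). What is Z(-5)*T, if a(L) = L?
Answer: 5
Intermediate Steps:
T = -1 (T = 7 + 1*(-8) = 7 - 8 = -1)
Z(m) = m (Z(m) = (0 + 0) + m = 0 + m = m)
Z(-5)*T = -5*(-1) = 5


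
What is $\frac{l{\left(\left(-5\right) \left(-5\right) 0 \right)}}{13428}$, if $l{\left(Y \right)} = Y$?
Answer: $0$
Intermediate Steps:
$\frac{l{\left(\left(-5\right) \left(-5\right) 0 \right)}}{13428} = \frac{\left(-5\right) \left(-5\right) 0}{13428} = 25 \cdot 0 \cdot \frac{1}{13428} = 0 \cdot \frac{1}{13428} = 0$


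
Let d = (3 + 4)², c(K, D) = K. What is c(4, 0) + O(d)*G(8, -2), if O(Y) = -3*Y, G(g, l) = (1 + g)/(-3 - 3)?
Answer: 449/2 ≈ 224.50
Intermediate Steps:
G(g, l) = -⅙ - g/6 (G(g, l) = (1 + g)/(-6) = (1 + g)*(-⅙) = -⅙ - g/6)
d = 49 (d = 7² = 49)
c(4, 0) + O(d)*G(8, -2) = 4 + (-3*49)*(-⅙ - ⅙*8) = 4 - 147*(-⅙ - 4/3) = 4 - 147*(-3/2) = 4 + 441/2 = 449/2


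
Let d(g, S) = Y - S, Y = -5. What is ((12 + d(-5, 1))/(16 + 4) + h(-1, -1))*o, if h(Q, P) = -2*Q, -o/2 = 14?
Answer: -322/5 ≈ -64.400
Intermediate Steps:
d(g, S) = -5 - S
o = -28 (o = -2*14 = -28)
((12 + d(-5, 1))/(16 + 4) + h(-1, -1))*o = ((12 + (-5 - 1*1))/(16 + 4) - 2*(-1))*(-28) = ((12 + (-5 - 1))/20 + 2)*(-28) = ((12 - 6)*(1/20) + 2)*(-28) = (6*(1/20) + 2)*(-28) = (3/10 + 2)*(-28) = (23/10)*(-28) = -322/5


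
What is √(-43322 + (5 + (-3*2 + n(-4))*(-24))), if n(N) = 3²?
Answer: 3*I*√4821 ≈ 208.3*I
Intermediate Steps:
n(N) = 9
√(-43322 + (5 + (-3*2 + n(-4))*(-24))) = √(-43322 + (5 + (-3*2 + 9)*(-24))) = √(-43322 + (5 + (-6 + 9)*(-24))) = √(-43322 + (5 + 3*(-24))) = √(-43322 + (5 - 72)) = √(-43322 - 67) = √(-43389) = 3*I*√4821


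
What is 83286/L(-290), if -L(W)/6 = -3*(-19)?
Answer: -4627/19 ≈ -243.53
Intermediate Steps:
L(W) = -342 (L(W) = -(-18)*(-19) = -6*57 = -342)
83286/L(-290) = 83286/(-342) = 83286*(-1/342) = -4627/19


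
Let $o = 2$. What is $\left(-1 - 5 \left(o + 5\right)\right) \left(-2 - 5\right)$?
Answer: $252$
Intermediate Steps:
$\left(-1 - 5 \left(o + 5\right)\right) \left(-2 - 5\right) = \left(-1 - 5 \left(2 + 5\right)\right) \left(-2 - 5\right) = \left(-1 - 35\right) \left(-7\right) = \left(-36\right) \left(-7\right) = 252$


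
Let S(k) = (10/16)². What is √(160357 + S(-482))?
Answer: √10262873/8 ≈ 400.45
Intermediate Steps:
S(k) = 25/64 (S(k) = (10*(1/16))² = (5/8)² = 25/64)
√(160357 + S(-482)) = √(160357 + 25/64) = √(10262873/64) = √10262873/8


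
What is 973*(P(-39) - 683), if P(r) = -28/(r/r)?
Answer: -691803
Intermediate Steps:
P(r) = -28 (P(r) = -28/1 = -28*1 = -28)
973*(P(-39) - 683) = 973*(-28 - 683) = 973*(-711) = -691803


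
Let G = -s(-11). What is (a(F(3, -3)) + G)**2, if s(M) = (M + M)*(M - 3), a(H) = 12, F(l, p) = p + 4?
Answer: 87616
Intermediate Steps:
F(l, p) = 4 + p
s(M) = 2*M*(-3 + M) (s(M) = (2*M)*(-3 + M) = 2*M*(-3 + M))
G = -308 (G = -2*(-11)*(-3 - 11) = -2*(-11)*(-14) = -1*308 = -308)
(a(F(3, -3)) + G)**2 = (12 - 308)**2 = (-296)**2 = 87616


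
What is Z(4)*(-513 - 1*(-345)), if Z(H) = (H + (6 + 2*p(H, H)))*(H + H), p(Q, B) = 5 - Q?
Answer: -16128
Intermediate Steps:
Z(H) = 2*H*(16 - H) (Z(H) = (H + (6 + 2*(5 - H)))*(H + H) = (H + (6 + (10 - 2*H)))*(2*H) = (H + (16 - 2*H))*(2*H) = (16 - H)*(2*H) = 2*H*(16 - H))
Z(4)*(-513 - 1*(-345)) = (2*4*(16 - 1*4))*(-513 - 1*(-345)) = (2*4*(16 - 4))*(-513 + 345) = (2*4*12)*(-168) = 96*(-168) = -16128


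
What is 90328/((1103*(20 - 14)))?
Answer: 45164/3309 ≈ 13.649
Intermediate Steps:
90328/((1103*(20 - 14))) = 90328/((1103*6)) = 90328/6618 = 90328*(1/6618) = 45164/3309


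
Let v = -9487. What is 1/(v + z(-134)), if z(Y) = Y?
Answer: -1/9621 ≈ -0.00010394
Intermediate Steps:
1/(v + z(-134)) = 1/(-9487 - 134) = 1/(-9621) = -1/9621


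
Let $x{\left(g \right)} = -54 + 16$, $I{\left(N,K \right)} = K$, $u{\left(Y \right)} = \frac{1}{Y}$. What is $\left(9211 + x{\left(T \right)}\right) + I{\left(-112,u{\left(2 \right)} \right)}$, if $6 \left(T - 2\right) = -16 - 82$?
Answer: $\frac{18347}{2} \approx 9173.5$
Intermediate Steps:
$T = - \frac{43}{3}$ ($T = 2 + \frac{-16 - 82}{6} = 2 + \frac{1}{6} \left(-98\right) = 2 - \frac{49}{3} = - \frac{43}{3} \approx -14.333$)
$x{\left(g \right)} = -38$
$\left(9211 + x{\left(T \right)}\right) + I{\left(-112,u{\left(2 \right)} \right)} = \left(9211 - 38\right) + \frac{1}{2} = 9173 + \frac{1}{2} = \frac{18347}{2}$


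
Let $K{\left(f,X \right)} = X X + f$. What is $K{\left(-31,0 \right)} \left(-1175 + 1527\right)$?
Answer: $-10912$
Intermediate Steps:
$K{\left(f,X \right)} = f + X^{2}$ ($K{\left(f,X \right)} = X^{2} + f = f + X^{2}$)
$K{\left(-31,0 \right)} \left(-1175 + 1527\right) = \left(-31 + 0^{2}\right) \left(-1175 + 1527\right) = \left(-31 + 0\right) 352 = \left(-31\right) 352 = -10912$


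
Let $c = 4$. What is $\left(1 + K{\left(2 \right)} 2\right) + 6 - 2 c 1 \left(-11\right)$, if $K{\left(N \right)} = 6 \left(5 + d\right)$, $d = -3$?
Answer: $553$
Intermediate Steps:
$K{\left(N \right)} = 12$ ($K{\left(N \right)} = 6 \left(5 - 3\right) = 6 \cdot 2 = 12$)
$\left(1 + K{\left(2 \right)} 2\right) + 6 - 2 c 1 \left(-11\right) = \left(1 + 12 \cdot 2\right) + 6 \left(-2\right) 4 \cdot 1 \left(-11\right) = \left(1 + 24\right) + 6 \left(\left(-8\right) 1\right) \left(-11\right) = 25 + 6 \left(-8\right) \left(-11\right) = 25 - -528 = 25 + 528 = 553$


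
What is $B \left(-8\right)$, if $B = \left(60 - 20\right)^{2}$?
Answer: $-12800$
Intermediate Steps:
$B = 1600$ ($B = 40^{2} = 1600$)
$B \left(-8\right) = 1600 \left(-8\right) = -12800$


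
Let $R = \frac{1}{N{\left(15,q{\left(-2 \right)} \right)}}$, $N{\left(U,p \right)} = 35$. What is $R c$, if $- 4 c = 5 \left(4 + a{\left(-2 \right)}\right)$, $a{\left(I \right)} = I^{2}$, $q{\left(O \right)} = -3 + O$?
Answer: $- \frac{2}{7} \approx -0.28571$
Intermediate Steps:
$c = -10$ ($c = - \frac{5 \left(4 + \left(-2\right)^{2}\right)}{4} = - \frac{5 \left(4 + 4\right)}{4} = - \frac{5 \cdot 8}{4} = \left(- \frac{1}{4}\right) 40 = -10$)
$R = \frac{1}{35} \approx 0.028571$
$R c = \frac{1}{35} \left(-10\right) = - \frac{2}{7}$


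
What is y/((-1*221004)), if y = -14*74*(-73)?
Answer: -2701/7893 ≈ -0.34220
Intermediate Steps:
y = 75628 (y = -1036*(-73) = 75628)
y/((-1*221004)) = 75628/((-1*221004)) = 75628/(-221004) = 75628*(-1/221004) = -2701/7893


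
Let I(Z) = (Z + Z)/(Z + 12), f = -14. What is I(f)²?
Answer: 196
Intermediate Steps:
I(Z) = 2*Z/(12 + Z) (I(Z) = (2*Z)/(12 + Z) = 2*Z/(12 + Z))
I(f)² = (2*(-14)/(12 - 14))² = (2*(-14)/(-2))² = (2*(-14)*(-½))² = 14² = 196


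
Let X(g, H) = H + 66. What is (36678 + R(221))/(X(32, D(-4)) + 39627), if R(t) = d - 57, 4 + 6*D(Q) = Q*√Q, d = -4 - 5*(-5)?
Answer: 13089658302/14179331945 + 439704*I/14179331945 ≈ 0.92315 + 3.101e-5*I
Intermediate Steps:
d = 21 (d = -4 + 25 = 21)
D(Q) = -⅔ + Q^(3/2)/6 (D(Q) = -⅔ + (Q*√Q)/6 = -⅔ + Q^(3/2)/6)
R(t) = -36 (R(t) = 21 - 57 = -36)
X(g, H) = 66 + H
(36678 + R(221))/(X(32, D(-4)) + 39627) = (36678 - 36)/((66 + (-⅔ + (-4)^(3/2)/6)) + 39627) = 36642/((66 + (-⅔ + (-8*I)/6)) + 39627) = 36642/((66 + (-⅔ - 4*I/3)) + 39627) = 36642/((196/3 - 4*I/3) + 39627) = 36642/(119077/3 - 4*I/3) = 36642*(9*(119077/3 + 4*I/3)/14179331945) = 329778*(119077/3 + 4*I/3)/14179331945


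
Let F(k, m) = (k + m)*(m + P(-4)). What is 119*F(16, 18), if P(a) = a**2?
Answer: 137564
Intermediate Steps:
F(k, m) = (16 + m)*(k + m) (F(k, m) = (k + m)*(m + (-4)**2) = (k + m)*(m + 16) = (k + m)*(16 + m) = (16 + m)*(k + m))
119*F(16, 18) = 119*(18**2 + 16*16 + 16*18 + 16*18) = 119*(324 + 256 + 288 + 288) = 119*1156 = 137564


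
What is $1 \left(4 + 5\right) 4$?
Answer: $36$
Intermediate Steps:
$1 \left(4 + 5\right) 4 = 1 \cdot 9 \cdot 4 = 9 \cdot 4 = 36$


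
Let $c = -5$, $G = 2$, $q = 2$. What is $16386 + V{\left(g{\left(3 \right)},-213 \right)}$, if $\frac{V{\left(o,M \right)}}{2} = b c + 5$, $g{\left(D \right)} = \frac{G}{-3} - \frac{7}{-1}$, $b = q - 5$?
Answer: $16426$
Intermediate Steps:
$b = -3$ ($b = 2 - 5 = -3$)
$g{\left(D \right)} = \frac{19}{3}$ ($g{\left(D \right)} = \frac{2}{-3} - \frac{7}{-1} = 2 \left(- \frac{1}{3}\right) - -7 = - \frac{2}{3} + 7 = \frac{19}{3}$)
$V{\left(o,M \right)} = 40$ ($V{\left(o,M \right)} = 2 \left(\left(-3\right) \left(-5\right) + 5\right) = 2 \left(15 + 5\right) = 2 \cdot 20 = 40$)
$16386 + V{\left(g{\left(3 \right)},-213 \right)} = 16386 + 40 = 16426$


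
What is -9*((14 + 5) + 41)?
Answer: -540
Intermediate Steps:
-9*((14 + 5) + 41) = -9*(19 + 41) = -9*60 = -540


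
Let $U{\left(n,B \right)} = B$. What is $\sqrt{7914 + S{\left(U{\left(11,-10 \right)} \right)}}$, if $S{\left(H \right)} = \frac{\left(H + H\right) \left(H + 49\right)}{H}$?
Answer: $6 \sqrt{222} \approx 89.398$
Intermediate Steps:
$S{\left(H \right)} = 98 + 2 H$ ($S{\left(H \right)} = \frac{2 H \left(49 + H\right)}{H} = 98 + 2 H$)
$\sqrt{7914 + S{\left(U{\left(11,-10 \right)} \right)}} = \sqrt{7914 + \left(98 + 2 \left(-10\right)\right)} = \sqrt{7914 + \left(98 - 20\right)} = \sqrt{7914 + 78} = \sqrt{7992} = 6 \sqrt{222}$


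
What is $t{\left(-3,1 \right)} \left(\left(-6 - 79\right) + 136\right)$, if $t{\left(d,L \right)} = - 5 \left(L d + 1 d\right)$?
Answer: $1530$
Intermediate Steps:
$t{\left(d,L \right)} = - 5 d - 5 L d$ ($t{\left(d,L \right)} = - 5 \left(L d + d\right) = - 5 \left(d + L d\right) = - 5 d - 5 L d$)
$t{\left(-3,1 \right)} \left(\left(-6 - 79\right) + 136\right) = \left(-5\right) \left(-3\right) \left(1 + 1\right) \left(\left(-6 - 79\right) + 136\right) = \left(-5\right) \left(-3\right) 2 \left(\left(-6 - 79\right) + 136\right) = 30 \left(-85 + 136\right) = 30 \cdot 51 = 1530$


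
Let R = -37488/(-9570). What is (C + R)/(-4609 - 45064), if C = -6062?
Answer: 878422/7202585 ≈ 0.12196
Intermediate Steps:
R = 568/145 (R = -37488*(-1/9570) = 568/145 ≈ 3.9172)
(C + R)/(-4609 - 45064) = (-6062 + 568/145)/(-4609 - 45064) = -878422/145/(-49673) = -878422/145*(-1/49673) = 878422/7202585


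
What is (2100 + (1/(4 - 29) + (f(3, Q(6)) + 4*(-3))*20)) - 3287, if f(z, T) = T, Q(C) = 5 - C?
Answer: -36176/25 ≈ -1447.0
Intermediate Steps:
(2100 + (1/(4 - 29) + (f(3, Q(6)) + 4*(-3))*20)) - 3287 = (2100 + (1/(4 - 29) + ((5 - 1*6) + 4*(-3))*20)) - 3287 = (2100 + (1/(-25) + ((5 - 6) - 12)*20)) - 3287 = (2100 + (-1/25 + (-1 - 12)*20)) - 3287 = (2100 + (-1/25 - 13*20)) - 3287 = (2100 + (-1/25 - 260)) - 3287 = (2100 - 6501/25) - 3287 = 45999/25 - 3287 = -36176/25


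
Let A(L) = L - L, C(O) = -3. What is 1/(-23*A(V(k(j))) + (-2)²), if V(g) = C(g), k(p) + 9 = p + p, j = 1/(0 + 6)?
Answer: ¼ ≈ 0.25000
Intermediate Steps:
j = ⅙ (j = 1/6 = ⅙ ≈ 0.16667)
k(p) = -9 + 2*p (k(p) = -9 + (p + p) = -9 + 2*p)
V(g) = -3
A(L) = 0
1/(-23*A(V(k(j))) + (-2)²) = 1/(-23*0 + (-2)²) = 1/(0 + 4) = 1/4 = ¼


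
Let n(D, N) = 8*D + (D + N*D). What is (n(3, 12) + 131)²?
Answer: 37636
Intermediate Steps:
n(D, N) = 9*D + D*N (n(D, N) = 8*D + (D + D*N) = 9*D + D*N)
(n(3, 12) + 131)² = (3*(9 + 12) + 131)² = (3*21 + 131)² = (63 + 131)² = 194² = 37636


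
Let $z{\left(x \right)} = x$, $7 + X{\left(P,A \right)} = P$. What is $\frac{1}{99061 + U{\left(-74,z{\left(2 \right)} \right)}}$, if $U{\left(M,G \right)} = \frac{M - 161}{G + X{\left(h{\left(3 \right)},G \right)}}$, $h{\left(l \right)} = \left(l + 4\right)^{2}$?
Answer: $\frac{44}{4358449} \approx 1.0095 \cdot 10^{-5}$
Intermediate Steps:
$h{\left(l \right)} = \left(4 + l\right)^{2}$
$X{\left(P,A \right)} = -7 + P$
$U{\left(M,G \right)} = \frac{-161 + M}{42 + G}$ ($U{\left(M,G \right)} = \frac{M - 161}{G - \left(7 - \left(4 + 3\right)^{2}\right)} = \frac{-161 + M}{G - \left(7 - 7^{2}\right)} = \frac{-161 + M}{G + \left(-7 + 49\right)} = \frac{-161 + M}{G + 42} = \frac{-161 + M}{42 + G}$)
$\frac{1}{99061 + U{\left(-74,z{\left(2 \right)} \right)}} = \frac{1}{99061 + \frac{-161 - 74}{42 + 2}} = \frac{1}{99061 + \frac{1}{44} \left(-235\right)} = \frac{1}{99061 - \frac{235}{44}} = \frac{1}{\frac{4358449}{44}} = \frac{44}{4358449}$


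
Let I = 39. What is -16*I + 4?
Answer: -620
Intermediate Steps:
-16*I + 4 = -16*39 + 4 = -624 + 4 = -620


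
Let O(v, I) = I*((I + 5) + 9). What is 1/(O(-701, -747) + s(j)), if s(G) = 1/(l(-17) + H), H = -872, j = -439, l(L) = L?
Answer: 889/486772838 ≈ 1.8263e-6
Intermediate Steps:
O(v, I) = I*(14 + I) (O(v, I) = I*((5 + I) + 9) = I*(14 + I))
s(G) = -1/889 (s(G) = 1/(-17 - 872) = 1/(-889) = -1/889)
1/(O(-701, -747) + s(j)) = 1/(-747*(14 - 747) - 1/889) = 1/(-747*(-733) - 1/889) = 1/(547551 - 1/889) = 1/(486772838/889) = 889/486772838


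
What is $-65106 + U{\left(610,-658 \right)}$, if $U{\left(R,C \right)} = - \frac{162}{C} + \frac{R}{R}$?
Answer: $- \frac{21419464}{329} \approx -65105.0$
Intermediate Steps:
$U{\left(R,C \right)} = 1 - \frac{162}{C}$ ($U{\left(R,C \right)} = - \frac{162}{C} + 1 = 1 - \frac{162}{C}$)
$-65106 + U{\left(610,-658 \right)} = -65106 + \frac{-162 - 658}{-658} = -65106 - - \frac{410}{329} = -65106 + \frac{410}{329} = - \frac{21419464}{329}$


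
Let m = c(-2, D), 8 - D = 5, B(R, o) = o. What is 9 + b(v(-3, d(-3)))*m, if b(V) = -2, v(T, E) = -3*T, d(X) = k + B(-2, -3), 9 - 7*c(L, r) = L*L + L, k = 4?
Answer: 7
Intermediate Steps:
D = 3 (D = 8 - 1*5 = 8 - 5 = 3)
c(L, r) = 9/7 - L/7 - L²/7 (c(L, r) = 9/7 - (L*L + L)/7 = 9/7 - (L² + L)/7 = 9/7 - (L + L²)/7 = 9/7 + (-L/7 - L²/7) = 9/7 - L/7 - L²/7)
d(X) = 1 (d(X) = 4 - 3 = 1)
m = 1 (m = 9/7 - ⅐*(-2) - ⅐*(-2)² = 9/7 + 2/7 - ⅐*4 = 9/7 + 2/7 - 4/7 = 1)
9 + b(v(-3, d(-3)))*m = 9 - 2*1 = 9 - 2 = 7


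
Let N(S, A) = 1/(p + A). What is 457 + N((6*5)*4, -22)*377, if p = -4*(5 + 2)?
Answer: 22473/50 ≈ 449.46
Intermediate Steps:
p = -28 (p = -4*7 = -28)
N(S, A) = 1/(-28 + A)
457 + N((6*5)*4, -22)*377 = 457 + 377/(-28 - 22) = 457 + 377/(-50) = 457 - 1/50*377 = 457 - 377/50 = 22473/50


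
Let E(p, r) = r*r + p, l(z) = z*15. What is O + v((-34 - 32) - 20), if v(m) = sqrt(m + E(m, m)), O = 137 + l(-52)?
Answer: -643 + 2*sqrt(1806) ≈ -558.01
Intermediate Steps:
l(z) = 15*z
E(p, r) = p + r**2 (E(p, r) = r**2 + p = p + r**2)
O = -643 (O = 137 + 15*(-52) = 137 - 780 = -643)
v(m) = sqrt(m**2 + 2*m) (v(m) = sqrt(m + (m + m**2)) = sqrt(m**2 + 2*m))
O + v((-34 - 32) - 20) = -643 + sqrt(((-34 - 32) - 20)*(2 + ((-34 - 32) - 20))) = -643 + sqrt((-66 - 20)*(2 + (-66 - 20))) = -643 + sqrt(-86*(2 - 86)) = -643 + sqrt(-86*(-84)) = -643 + sqrt(7224) = -643 + 2*sqrt(1806)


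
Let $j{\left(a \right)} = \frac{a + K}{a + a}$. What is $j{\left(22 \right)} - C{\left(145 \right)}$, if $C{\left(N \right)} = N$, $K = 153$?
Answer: $- \frac{6205}{44} \approx -141.02$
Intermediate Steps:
$j{\left(a \right)} = \frac{153 + a}{2 a}$ ($j{\left(a \right)} = \frac{a + 153}{a + a} = \frac{153 + a}{2 a}$)
$j{\left(22 \right)} - C{\left(145 \right)} = \frac{153 + 22}{2 \cdot 22} - 145 = \frac{1}{2} \cdot \frac{1}{22} \cdot 175 - 145 = \frac{175}{44} - 145 = - \frac{6205}{44}$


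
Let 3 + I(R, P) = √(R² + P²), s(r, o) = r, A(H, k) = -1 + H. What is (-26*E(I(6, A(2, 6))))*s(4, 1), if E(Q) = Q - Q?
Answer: 0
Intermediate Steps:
I(R, P) = -3 + √(P² + R²) (I(R, P) = -3 + √(R² + P²) = -3 + √(P² + R²))
E(Q) = 0
(-26*E(I(6, A(2, 6))))*s(4, 1) = -26*0*4 = 0*4 = 0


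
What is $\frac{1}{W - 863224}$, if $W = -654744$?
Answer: $- \frac{1}{1517968} \approx -6.5878 \cdot 10^{-7}$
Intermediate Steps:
$\frac{1}{W - 863224} = \frac{1}{-654744 - 863224} = \frac{1}{-1517968} = - \frac{1}{1517968}$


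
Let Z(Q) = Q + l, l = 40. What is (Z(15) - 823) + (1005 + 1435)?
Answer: 1672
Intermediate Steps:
Z(Q) = 40 + Q (Z(Q) = Q + 40 = 40 + Q)
(Z(15) - 823) + (1005 + 1435) = ((40 + 15) - 823) + (1005 + 1435) = (55 - 823) + 2440 = -768 + 2440 = 1672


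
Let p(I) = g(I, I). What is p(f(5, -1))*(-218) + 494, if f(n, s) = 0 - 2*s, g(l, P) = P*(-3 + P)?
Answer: 930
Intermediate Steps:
f(n, s) = -2*s
p(I) = I*(-3 + I)
p(f(5, -1))*(-218) + 494 = ((-2*(-1))*(-3 - 2*(-1)))*(-218) + 494 = (2*(-3 + 2))*(-218) + 494 = (2*(-1))*(-218) + 494 = -2*(-218) + 494 = 436 + 494 = 930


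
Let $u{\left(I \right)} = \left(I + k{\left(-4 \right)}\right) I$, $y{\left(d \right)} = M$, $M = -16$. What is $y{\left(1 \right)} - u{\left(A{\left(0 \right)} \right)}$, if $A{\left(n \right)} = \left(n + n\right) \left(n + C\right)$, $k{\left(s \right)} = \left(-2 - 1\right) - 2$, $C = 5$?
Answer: $-16$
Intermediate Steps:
$k{\left(s \right)} = -5$ ($k{\left(s \right)} = -3 - 2 = -5$)
$y{\left(d \right)} = -16$
$A{\left(n \right)} = 2 n \left(5 + n\right)$ ($A{\left(n \right)} = \left(n + n\right) \left(n + 5\right) = 2 n \left(5 + n\right)$)
$u{\left(I \right)} = I \left(-5 + I\right)$ ($u{\left(I \right)} = \left(I - 5\right) I = \left(-5 + I\right) I = I \left(-5 + I\right)$)
$y{\left(1 \right)} - u{\left(A{\left(0 \right)} \right)} = -16 - 2 \cdot 0 \left(5 + 0\right) \left(-5 + 2 \cdot 0 \left(5 + 0\right)\right) = -16 - 2 \cdot 0 \cdot 5 \left(-5 + 2 \cdot 0 \cdot 5\right) = -16 - 0 \left(-5 + 0\right) = -16 - 0 \left(-5\right) = -16 - 0 = -16 + 0 = -16$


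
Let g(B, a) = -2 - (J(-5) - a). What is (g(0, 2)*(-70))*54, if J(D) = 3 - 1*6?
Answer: -11340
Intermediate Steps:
J(D) = -3 (J(D) = 3 - 6 = -3)
g(B, a) = 1 + a (g(B, a) = -2 - (-3 - a) = -2 + (3 + a) = 1 + a)
(g(0, 2)*(-70))*54 = ((1 + 2)*(-70))*54 = (3*(-70))*54 = -210*54 = -11340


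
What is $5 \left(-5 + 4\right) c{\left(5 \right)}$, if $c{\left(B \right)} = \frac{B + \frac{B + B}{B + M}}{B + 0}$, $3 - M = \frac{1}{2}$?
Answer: $- \frac{19}{3} \approx -6.3333$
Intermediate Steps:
$M = \frac{5}{2}$ ($M = 3 - \frac{1}{2} = \frac{5}{2} \approx 2.5$)
$c{\left(B \right)} = \frac{B + \frac{2 B}{\frac{5}{2} + B}}{B}$ ($c{\left(B \right)} = \frac{B + \frac{B + B}{B + \frac{5}{2}}}{B + 0} = \frac{B + \frac{2 B}{\frac{5}{2} + B}}{B}$)
$5 \left(-5 + 4\right) c{\left(5 \right)} = 5 \left(-5 + 4\right) \frac{9 + 2 \cdot 5}{5 + 2 \cdot 5} = 5 \left(-1\right) \frac{9 + 10}{5 + 10} = - 5 \cdot \frac{1}{15} \cdot 19 = \left(-5\right) \frac{19}{15} = - \frac{19}{3}$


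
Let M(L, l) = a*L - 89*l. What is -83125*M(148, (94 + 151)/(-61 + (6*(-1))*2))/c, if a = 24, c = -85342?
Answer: 23366520625/6229966 ≈ 3750.7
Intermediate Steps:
M(L, l) = -89*l + 24*L (M(L, l) = 24*L - 89*l = -89*l + 24*L)
-83125*M(148, (94 + 151)/(-61 + (6*(-1))*2))/c = -(-147630000/42671 + 7398125*(94 + 151)/(85342*(-61 + (6*(-1))*2))) = -(-147630000/42671 + 1812540625/(85342*(-61 - 6*2))) = -(-147630000/42671 + 1812540625/(85342*(-61 - 12))) = -83125/((-85342/(-21805/(-73) + 3552))) = -83125/((-85342/(-21805*(-1)/73 + 3552))) = -83125/((-85342/(-89*(-245/73) + 3552))) = -83125/((-85342/(21805/73 + 3552))) = -83125/((-85342/281101/73)) = -83125/((-85342*73/281101)) = -83125/(-6229966/281101) = -83125*(-281101/6229966) = 23366520625/6229966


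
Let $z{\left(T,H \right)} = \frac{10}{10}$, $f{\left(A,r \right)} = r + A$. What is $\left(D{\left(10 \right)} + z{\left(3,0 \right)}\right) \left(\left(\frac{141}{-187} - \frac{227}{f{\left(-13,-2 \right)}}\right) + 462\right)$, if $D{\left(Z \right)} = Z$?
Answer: $\frac{1336244}{255} \approx 5240.2$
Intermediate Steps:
$f{\left(A,r \right)} = A + r$
$z{\left(T,H \right)} = 1$ ($z{\left(T,H \right)} = 10 \cdot \frac{1}{10} = 1$)
$\left(D{\left(10 \right)} + z{\left(3,0 \right)}\right) \left(\left(\frac{141}{-187} - \frac{227}{f{\left(-13,-2 \right)}}\right) + 462\right) = \left(10 + 1\right) \left(\left(\frac{141}{-187} - \frac{227}{-13 - 2}\right) + 462\right) = 11 \left(\left(141 \left(- \frac{1}{187}\right) - \frac{227}{-15}\right) + 462\right) = 11 \left(\left(- \frac{141}{187} - - \frac{227}{15}\right) + 462\right) = 11 \left(\left(- \frac{141}{187} + \frac{227}{15}\right) + 462\right) = 11 \left(\frac{40334}{2805} + 462\right) = 11 \cdot \frac{1336244}{2805} = \frac{1336244}{255}$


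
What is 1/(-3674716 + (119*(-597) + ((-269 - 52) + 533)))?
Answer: -1/3745547 ≈ -2.6698e-7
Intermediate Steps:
1/(-3674716 + (119*(-597) + ((-269 - 52) + 533))) = 1/(-3674716 + (-71043 + (-321 + 533))) = 1/(-3674716 + (-71043 + 212)) = 1/(-3674716 - 70831) = 1/(-3745547) = -1/3745547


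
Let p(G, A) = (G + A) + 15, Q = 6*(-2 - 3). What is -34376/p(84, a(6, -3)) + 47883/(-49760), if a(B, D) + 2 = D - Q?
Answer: -429121813/1542560 ≈ -278.19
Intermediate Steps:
Q = -30 (Q = 6*(-5) = -30)
a(B, D) = 28 + D (a(B, D) = -2 + (D - 1*(-30)) = -2 + (D + 30) = -2 + (30 + D) = 28 + D)
p(G, A) = 15 + A + G (p(G, A) = (A + G) + 15 = 15 + A + G)
-34376/p(84, a(6, -3)) + 47883/(-49760) = -34376/(15 + (28 - 3) + 84) + 47883/(-49760) = -34376/(15 + 25 + 84) + 47883*(-1/49760) = -34376/124 - 47883/49760 = -34376*1/124 - 47883/49760 = -8594/31 - 47883/49760 = -429121813/1542560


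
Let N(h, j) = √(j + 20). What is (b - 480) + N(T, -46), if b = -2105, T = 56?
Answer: -2585 + I*√26 ≈ -2585.0 + 5.099*I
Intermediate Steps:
N(h, j) = √(20 + j)
(b - 480) + N(T, -46) = (-2105 - 480) + √(20 - 46) = -2585 + √(-26) = -2585 + I*√26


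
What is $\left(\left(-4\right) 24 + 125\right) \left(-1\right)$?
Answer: $-29$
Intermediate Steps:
$\left(\left(-4\right) 24 + 125\right) \left(-1\right) = \left(-96 + 125\right) \left(-1\right) = 29 \left(-1\right) = -29$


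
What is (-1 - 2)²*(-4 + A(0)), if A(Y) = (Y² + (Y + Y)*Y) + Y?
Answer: -36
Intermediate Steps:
A(Y) = Y + 3*Y² (A(Y) = (Y² + (2*Y)*Y) + Y = (Y² + 2*Y²) + Y = 3*Y² + Y = Y + 3*Y²)
(-1 - 2)²*(-4 + A(0)) = (-1 - 2)²*(-4 + 0*(1 + 3*0)) = (-3)²*(-4 + 0*(1 + 0)) = 9*(-4 + 0*1) = 9*(-4 + 0) = 9*(-4) = -36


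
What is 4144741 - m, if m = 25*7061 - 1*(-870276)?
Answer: 3097940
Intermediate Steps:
m = 1046801 (m = 176525 + 870276 = 1046801)
4144741 - m = 4144741 - 1*1046801 = 4144741 - 1046801 = 3097940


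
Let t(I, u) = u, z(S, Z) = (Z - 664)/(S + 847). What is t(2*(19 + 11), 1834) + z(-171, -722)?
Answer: 619199/338 ≈ 1831.9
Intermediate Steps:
z(S, Z) = (-664 + Z)/(847 + S)
t(2*(19 + 11), 1834) + z(-171, -722) = 1834 + (-664 - 722)/(847 - 171) = 1834 - 1386/676 = 1834 + (1/676)*(-1386) = 1834 - 693/338 = 619199/338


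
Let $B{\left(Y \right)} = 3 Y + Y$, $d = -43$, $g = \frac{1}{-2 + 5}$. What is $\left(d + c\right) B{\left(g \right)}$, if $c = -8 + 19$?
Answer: $- \frac{128}{3} \approx -42.667$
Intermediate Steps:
$g = \frac{1}{3} \approx 0.33333$
$c = 11$
$B{\left(Y \right)} = 4 Y$
$\left(d + c\right) B{\left(g \right)} = \left(-43 + 11\right) 4 \cdot \frac{1}{3} = \left(-32\right) \frac{4}{3} = - \frac{128}{3}$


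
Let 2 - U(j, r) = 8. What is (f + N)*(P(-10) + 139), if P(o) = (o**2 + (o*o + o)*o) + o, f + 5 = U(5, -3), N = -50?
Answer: 40931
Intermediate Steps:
U(j, r) = -6 (U(j, r) = 2 - 1*8 = 2 - 8 = -6)
f = -11 (f = -5 - 6 = -11)
P(o) = o + o**2 + o*(o + o**2) (P(o) = (o**2 + (o**2 + o)*o) + o = (o**2 + (o + o**2)*o) + o = (o**2 + o*(o + o**2)) + o = o + o**2 + o*(o + o**2))
(f + N)*(P(-10) + 139) = (-11 - 50)*(-10*(1 + (-10)**2 + 2*(-10)) + 139) = -61*(-10*(1 + 100 - 20) + 139) = -61*(-10*81 + 139) = -61*(-810 + 139) = -61*(-671) = 40931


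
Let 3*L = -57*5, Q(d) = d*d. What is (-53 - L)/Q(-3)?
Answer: 14/3 ≈ 4.6667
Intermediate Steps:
Q(d) = d**2
L = -95 (L = (-57*5)/3 = (1/3)*(-285) = -95)
(-53 - L)/Q(-3) = (-53 - 1*(-95))/((-3)**2) = (-53 + 95)/9 = 42*(1/9) = 14/3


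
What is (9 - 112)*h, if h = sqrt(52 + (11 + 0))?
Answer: -309*sqrt(7) ≈ -817.54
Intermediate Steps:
h = 3*sqrt(7) (h = sqrt(52 + 11) = sqrt(63) = 3*sqrt(7) ≈ 7.9373)
(9 - 112)*h = (9 - 112)*(3*sqrt(7)) = -309*sqrt(7)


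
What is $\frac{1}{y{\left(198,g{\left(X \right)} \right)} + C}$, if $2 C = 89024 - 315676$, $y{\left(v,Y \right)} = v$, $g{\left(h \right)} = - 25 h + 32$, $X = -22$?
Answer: $- \frac{1}{113128} \approx -8.8395 \cdot 10^{-6}$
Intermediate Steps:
$g{\left(h \right)} = 32 - 25 h$
$C = -113326$ ($C = \frac{89024 - 315676}{2} = \frac{1}{2} \left(-226652\right) = -113326$)
$\frac{1}{y{\left(198,g{\left(X \right)} \right)} + C} = \frac{1}{198 - 113326} = \frac{1}{-113128} = - \frac{1}{113128}$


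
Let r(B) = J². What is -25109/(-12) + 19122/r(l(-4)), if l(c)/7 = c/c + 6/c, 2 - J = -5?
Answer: 1459805/588 ≈ 2482.7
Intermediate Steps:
J = 7 (J = 2 - 1*(-5) = 2 + 5 = 7)
l(c) = 7 + 42/c (l(c) = 7*(c/c + 6/c) = 7*(1 + 6/c) = 7 + 42/c)
r(B) = 49 (r(B) = 7² = 49)
-25109/(-12) + 19122/r(l(-4)) = -25109/(-12) + 19122/49 = -25109*(-1/12) + 19122*(1/49) = 25109/12 + 19122/49 = 1459805/588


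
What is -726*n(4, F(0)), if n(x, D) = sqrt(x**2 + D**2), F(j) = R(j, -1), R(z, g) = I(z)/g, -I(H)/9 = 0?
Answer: -2904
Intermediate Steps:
I(H) = 0 (I(H) = -9*0 = 0)
R(z, g) = 0 (R(z, g) = 0/g = 0)
F(j) = 0
n(x, D) = sqrt(D**2 + x**2)
-726*n(4, F(0)) = -726*sqrt(0**2 + 4**2) = -726*sqrt(0 + 16) = -726*sqrt(16) = -726*4 = -2904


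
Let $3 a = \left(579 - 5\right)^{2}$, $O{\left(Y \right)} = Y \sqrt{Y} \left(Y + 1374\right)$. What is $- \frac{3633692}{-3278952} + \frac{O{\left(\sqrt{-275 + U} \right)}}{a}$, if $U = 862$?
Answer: $\frac{908423}{819738} + \frac{3 \cdot 587^{\frac{3}{4}} \left(1374 + \sqrt{587}\right)}{329476} \approx 2.6265$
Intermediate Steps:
$O{\left(Y \right)} = Y^{\frac{3}{2}} \left(1374 + Y\right)$
$a = \frac{329476}{3}$ ($a = \frac{\left(579 - 5\right)^{2}}{3} = \frac{574^{2}}{3} = \frac{1}{3} \cdot 329476 = \frac{329476}{3} \approx 1.0983 \cdot 10^{5}$)
$- \frac{3633692}{-3278952} + \frac{O{\left(\sqrt{-275 + U} \right)}}{a} = - \frac{3633692}{-3278952} + \frac{\left(\sqrt{-275 + 862}\right)^{\frac{3}{2}} \left(1374 + \sqrt{-275 + 862}\right)}{\frac{329476}{3}} = \left(-3633692\right) \left(- \frac{1}{3278952}\right) + \left(\sqrt{587}\right)^{\frac{3}{2}} \left(1374 + \sqrt{587}\right) \frac{3}{329476} = \frac{908423}{819738} + 587^{\frac{3}{4}} \left(1374 + \sqrt{587}\right) \frac{3}{329476} = \frac{908423}{819738} + \frac{3 \cdot 587^{\frac{3}{4}} \left(1374 + \sqrt{587}\right)}{329476}$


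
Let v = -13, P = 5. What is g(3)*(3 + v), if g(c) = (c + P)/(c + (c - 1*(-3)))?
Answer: -80/9 ≈ -8.8889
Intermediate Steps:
g(c) = (5 + c)/(3 + 2*c) (g(c) = (c + 5)/(c + (c - 1*(-3))) = (5 + c)/(c + (c + 3)) = (5 + c)/(c + (3 + c)) = (5 + c)/(3 + 2*c))
g(3)*(3 + v) = ((5 + 3)/(3 + 2*3))*(3 - 13) = (8/(3 + 6))*(-10) = (8/9)*(-10) = -80/9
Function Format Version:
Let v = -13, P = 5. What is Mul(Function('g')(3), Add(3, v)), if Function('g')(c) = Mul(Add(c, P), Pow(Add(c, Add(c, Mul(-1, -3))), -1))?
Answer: Rational(-80, 9) ≈ -8.8889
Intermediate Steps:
Function('g')(c) = Mul(Pow(Add(3, Mul(2, c)), -1), Add(5, c)) (Function('g')(c) = Mul(Add(c, 5), Pow(Add(c, Add(c, Mul(-1, -3))), -1)) = Mul(Add(5, c), Pow(Add(c, Add(c, 3)), -1)) = Mul(Add(5, c), Pow(Add(c, Add(3, c)), -1)) = Mul(Add(5, c), Pow(Add(3, Mul(2, c)), -1)) = Mul(Pow(Add(3, Mul(2, c)), -1), Add(5, c)))
Mul(Function('g')(3), Add(3, v)) = Mul(Mul(Pow(Add(3, Mul(2, 3)), -1), Add(5, 3)), Add(3, -13)) = Mul(Mul(Pow(Add(3, 6), -1), 8), -10) = Mul(Mul(Pow(9, -1), 8), -10) = Mul(Mul(Rational(1, 9), 8), -10) = Mul(Rational(8, 9), -10) = Rational(-80, 9)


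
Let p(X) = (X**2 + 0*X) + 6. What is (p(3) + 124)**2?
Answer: 19321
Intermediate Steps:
p(X) = 6 + X**2 (p(X) = (X**2 + 0) + 6 = X**2 + 6 = 6 + X**2)
(p(3) + 124)**2 = ((6 + 3**2) + 124)**2 = ((6 + 9) + 124)**2 = (15 + 124)**2 = 139**2 = 19321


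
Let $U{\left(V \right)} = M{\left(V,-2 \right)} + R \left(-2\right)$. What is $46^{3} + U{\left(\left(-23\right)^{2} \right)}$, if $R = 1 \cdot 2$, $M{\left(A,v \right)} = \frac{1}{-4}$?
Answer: $\frac{389327}{4} \approx 97332.0$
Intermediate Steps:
$M{\left(A,v \right)} = - \frac{1}{4}$
$R = 2$
$U{\left(V \right)} = - \frac{17}{4}$ ($U{\left(V \right)} = - \frac{1}{4} + 2 \left(-2\right) = - \frac{1}{4} - 4 = - \frac{17}{4}$)
$46^{3} + U{\left(\left(-23\right)^{2} \right)} = 46^{3} - \frac{17}{4} = 97336 - \frac{17}{4} = \frac{389327}{4}$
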